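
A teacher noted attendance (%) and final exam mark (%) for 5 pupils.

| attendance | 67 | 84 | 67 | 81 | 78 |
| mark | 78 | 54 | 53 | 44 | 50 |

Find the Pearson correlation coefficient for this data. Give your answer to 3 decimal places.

-0.627

n = 5, Σx = 377, Σy = 279, Σx² = 28679, Σy² = 16245, Σxy = 20777
nΣxy − ΣxΣy = 103885 − 105183 = -1298
nΣx² − (Σx)² = 143395 − 142129 = 1266; nΣy² − (Σy)² = 81225 − 77841 = 3384
r = -1298 / √(1266 × 3384) = -1298 / 2069.8174 ≈ -0.627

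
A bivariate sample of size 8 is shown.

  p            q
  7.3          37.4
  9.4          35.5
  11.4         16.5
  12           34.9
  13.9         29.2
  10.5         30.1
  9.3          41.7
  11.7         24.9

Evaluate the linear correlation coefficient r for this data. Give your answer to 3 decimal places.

n = 8, Σp = 85.5, Σq = 250.2, Σp² = 942.45, Σq² = 8266.82, Σpq = 2614.69
nΣpq − ΣpΣq = 20917.52 − 21392.1 = -474.58
nΣp² − (Σp)² = 7539.6 − 7310.25 = 229.35; nΣq² − (Σq)² = 66134.56 − 62600.04 = 3534.52
r = -474.58 / √(229.35 × 3534.52) = -474.58 / 900.3567 ≈ -0.527

-0.527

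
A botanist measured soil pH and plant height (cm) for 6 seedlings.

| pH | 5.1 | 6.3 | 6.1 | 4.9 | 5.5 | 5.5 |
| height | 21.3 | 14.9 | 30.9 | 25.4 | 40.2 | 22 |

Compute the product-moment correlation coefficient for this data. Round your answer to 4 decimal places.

n = 6, Σx = 33.4, Σy = 154.7, Σx² = 187.42, Σy² = 4375.71, Σxy = 857.55
nΣxy − ΣxΣy = 5145.3 − 5166.98 = -21.68
nΣx² − (Σx)² = 1124.52 − 1115.56 = 8.96; nΣy² − (Σy)² = 26254.26 − 23932.09 = 2322.17
r = -21.68 / √(8.96 × 2322.17) = -21.68 / 144.2451 ≈ -0.1503

-0.1503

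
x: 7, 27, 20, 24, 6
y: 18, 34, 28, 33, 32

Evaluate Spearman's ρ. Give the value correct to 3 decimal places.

0.700

Rank x: 2, 5, 3, 4, 1
Rank y: 1, 5, 2, 4, 3
d = rank(x) − rank(y): 1, 0, 1, 0, -2; Σd² = 6
ρ = 1 − 6Σd² / [n(n²−1)] = 1 − 6×6 / (5×24) = 1 − 36/120 ≈ 0.700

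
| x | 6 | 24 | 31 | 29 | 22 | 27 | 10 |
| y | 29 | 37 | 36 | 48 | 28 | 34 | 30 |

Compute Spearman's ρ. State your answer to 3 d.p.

Rank x: 1, 4, 7, 6, 3, 5, 2
Rank y: 2, 6, 5, 7, 1, 4, 3
d = rank(x) − rank(y): -1, -2, 2, -1, 2, 1, -1; Σd² = 16
ρ = 1 − 6Σd² / [n(n²−1)] = 1 − 6×16 / (7×48) = 1 − 96/336 ≈ 0.714

0.714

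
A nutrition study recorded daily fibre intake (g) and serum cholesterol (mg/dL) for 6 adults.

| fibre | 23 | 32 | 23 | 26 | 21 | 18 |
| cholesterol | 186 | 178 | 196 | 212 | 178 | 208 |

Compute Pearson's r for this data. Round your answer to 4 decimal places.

n = 6, Σx = 143, Σy = 1158, Σx² = 3523, Σy² = 224588, Σxy = 27476
nΣxy − ΣxΣy = 164856 − 165594 = -738
nΣx² − (Σx)² = 21138 − 20449 = 689; nΣy² − (Σy)² = 1347528 − 1340964 = 6564
r = -738 / √(689 × 6564) = -738 / 2126.6396 ≈ -0.3470

-0.3470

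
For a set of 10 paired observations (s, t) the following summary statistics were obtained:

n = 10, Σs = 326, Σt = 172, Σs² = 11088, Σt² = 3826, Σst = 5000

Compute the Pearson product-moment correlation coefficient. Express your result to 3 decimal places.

-0.961

r = (nΣst − ΣsΣt) / √[(nΣs² − (Σs)²)(nΣt² − (Σt)²)]
Numerator: 10×5000 − 326×172 = -6072
Denominator: √[(110880 − 106276)(38260 − 29584)] = √[4604 × 8676] = 6320.1506
r = -6072 / 6320.1506 ≈ -0.961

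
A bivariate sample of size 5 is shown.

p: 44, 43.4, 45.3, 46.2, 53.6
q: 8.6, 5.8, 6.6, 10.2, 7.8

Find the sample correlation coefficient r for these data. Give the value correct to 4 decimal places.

0.1736

n = 5, Σp = 232.5, Σq = 39, Σp² = 10879.05, Σq² = 316.04, Σpq = 1818.42
nΣpq − ΣpΣq = 9092.1 − 9067.5 = 24.6
nΣp² − (Σp)² = 54395.25 − 54056.25 = 339; nΣq² − (Σq)² = 1580.2 − 1521 = 59.2
r = 24.6 / √(339 × 59.2) = 24.6 / 141.6644 ≈ 0.1736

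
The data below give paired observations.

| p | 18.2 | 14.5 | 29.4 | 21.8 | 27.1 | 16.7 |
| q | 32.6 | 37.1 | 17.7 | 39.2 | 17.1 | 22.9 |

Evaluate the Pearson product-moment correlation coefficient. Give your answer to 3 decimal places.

n = 6, Σp = 127.7, Σq = 166.6, Σp² = 2894.39, Σq² = 5105.92, Σpq = 3352.05
nΣpq − ΣpΣq = 20112.3 − 21274.82 = -1162.52
nΣp² − (Σp)² = 17366.34 − 16307.29 = 1059.05; nΣq² − (Σq)² = 30635.52 − 27755.56 = 2879.96
r = -1162.52 / √(1059.05 × 2879.96) = -1162.52 / 1746.4311 ≈ -0.666

-0.666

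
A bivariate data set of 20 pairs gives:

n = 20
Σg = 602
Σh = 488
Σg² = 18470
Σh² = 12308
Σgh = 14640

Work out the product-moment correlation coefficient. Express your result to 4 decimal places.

r = (nΣgh − ΣgΣh) / √[(nΣg² − (Σg)²)(nΣh² − (Σh)²)]
Numerator: 20×14640 − 602×488 = -976
Denominator: √[(369400 − 362404)(246160 − 238144)] = √[6996 × 8016] = 7488.6538
r = -976 / 7488.6538 ≈ -0.1303

-0.1303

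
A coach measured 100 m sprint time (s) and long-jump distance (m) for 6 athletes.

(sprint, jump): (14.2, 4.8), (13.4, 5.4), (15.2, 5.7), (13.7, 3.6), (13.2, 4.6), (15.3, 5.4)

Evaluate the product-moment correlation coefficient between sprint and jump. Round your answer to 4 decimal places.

n = 6, Σx = 85, Σy = 29.5, Σx² = 1208.26, Σy² = 147.97, Σxy = 419.82
nΣxy − ΣxΣy = 2518.92 − 2507.5 = 11.42
nΣx² − (Σx)² = 7249.56 − 7225 = 24.56; nΣy² − (Σy)² = 887.82 − 870.25 = 17.57
r = 11.42 / √(24.56 × 17.57) = 11.42 / 20.7730 ≈ 0.5498

0.5498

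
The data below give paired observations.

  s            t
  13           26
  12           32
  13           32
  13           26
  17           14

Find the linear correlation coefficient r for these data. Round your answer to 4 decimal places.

-0.9424

n = 5, Σs = 68, Σt = 130, Σs² = 940, Σt² = 3596, Σst = 1714
nΣst − ΣsΣt = 8570 − 8840 = -270
nΣs² − (Σs)² = 4700 − 4624 = 76; nΣt² − (Σt)² = 17980 − 16900 = 1080
r = -270 / √(76 × 1080) = -270 / 286.4961 ≈ -0.9424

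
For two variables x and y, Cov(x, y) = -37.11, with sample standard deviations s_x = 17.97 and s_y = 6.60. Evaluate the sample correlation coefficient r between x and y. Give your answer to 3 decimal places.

r = Cov(x,y) / (s_x · s_y) = -37.11 / (17.97 × 6.60)
  = -37.11 / 118.6020 ≈ -0.313

-0.313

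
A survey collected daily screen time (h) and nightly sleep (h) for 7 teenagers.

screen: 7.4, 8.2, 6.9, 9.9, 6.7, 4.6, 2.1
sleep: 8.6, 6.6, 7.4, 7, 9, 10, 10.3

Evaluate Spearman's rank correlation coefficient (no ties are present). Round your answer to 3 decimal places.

-0.929

Rank screen: 5, 6, 4, 7, 3, 2, 1
Rank sleep: 4, 1, 3, 2, 5, 6, 7
d = rank(screen) − rank(sleep): 1, 5, 1, 5, -2, -4, -6; Σd² = 108
ρ = 1 − 6Σd² / [n(n²−1)] = 1 − 6×108 / (7×48) = 1 − 648/336 ≈ -0.929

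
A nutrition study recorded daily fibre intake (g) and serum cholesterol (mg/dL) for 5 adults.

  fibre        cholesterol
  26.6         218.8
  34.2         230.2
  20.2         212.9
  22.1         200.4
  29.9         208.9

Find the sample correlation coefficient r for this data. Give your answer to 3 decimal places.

0.687

n = 5, Σx = 133, Σy = 1071.2, Σx² = 3667.66, Σy² = 229991.26, Σxy = 28668.45
nΣxy − ΣxΣy = 143342.25 − 142469.6 = 872.65
nΣx² − (Σx)² = 18338.3 − 17689 = 649.3; nΣy² − (Σy)² = 1149956.3 − 1147469.44 = 2486.86
r = 872.65 / √(649.3 × 2486.86) = 872.65 / 1270.7156 ≈ 0.687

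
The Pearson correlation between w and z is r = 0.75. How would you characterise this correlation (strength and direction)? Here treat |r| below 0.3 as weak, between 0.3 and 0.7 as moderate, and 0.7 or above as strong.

r = 0.75 > 0 so the relationship is positive.
|r| = 0.75, which falls in the strong range.

strong positive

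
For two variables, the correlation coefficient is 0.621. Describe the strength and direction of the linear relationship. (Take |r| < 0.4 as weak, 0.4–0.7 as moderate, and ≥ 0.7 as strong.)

r = 0.621 > 0 so the relationship is positive.
|r| = 0.621, which falls in the moderate range.

moderate positive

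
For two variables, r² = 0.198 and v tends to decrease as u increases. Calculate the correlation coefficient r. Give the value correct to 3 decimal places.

-0.445

|r| = √0.198 = 0.445
The association is negative, so r = −0.445.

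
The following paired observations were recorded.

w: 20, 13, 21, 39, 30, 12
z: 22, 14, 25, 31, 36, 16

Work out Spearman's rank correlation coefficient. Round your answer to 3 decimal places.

0.886

Rank w: 3, 2, 4, 6, 5, 1
Rank z: 3, 1, 4, 5, 6, 2
d = rank(w) − rank(z): 0, 1, 0, 1, -1, -1; Σd² = 4
ρ = 1 − 6Σd² / [n(n²−1)] = 1 − 6×4 / (6×35) = 1 − 24/210 ≈ 0.886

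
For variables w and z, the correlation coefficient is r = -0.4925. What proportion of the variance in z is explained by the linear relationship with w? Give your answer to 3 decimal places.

0.243

r² = (-0.4925)² = 0.243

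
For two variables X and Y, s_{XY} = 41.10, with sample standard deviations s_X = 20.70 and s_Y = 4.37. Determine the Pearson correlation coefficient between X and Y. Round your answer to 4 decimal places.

0.4543

r = Cov(X,Y) / (s_X · s_Y) = 41.10 / (20.70 × 4.37)
  = 41.10 / 90.4590 ≈ 0.4543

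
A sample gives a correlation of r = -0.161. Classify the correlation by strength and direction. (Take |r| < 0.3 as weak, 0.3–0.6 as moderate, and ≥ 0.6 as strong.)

r = -0.161 < 0 so the relationship is negative.
|r| = 0.161, which falls in the weak range.

weak negative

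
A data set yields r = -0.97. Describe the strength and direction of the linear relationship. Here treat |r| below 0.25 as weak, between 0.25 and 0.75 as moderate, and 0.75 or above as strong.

strong negative

r = -0.97 < 0 so the relationship is negative.
|r| = 0.97, which falls in the strong range.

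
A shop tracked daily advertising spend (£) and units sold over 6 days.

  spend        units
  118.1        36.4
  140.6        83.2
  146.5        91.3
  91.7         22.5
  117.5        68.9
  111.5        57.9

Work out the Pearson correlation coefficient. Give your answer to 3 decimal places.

n = 6, Σx = 725.9, Σy = 360.2, Σx² = 89825.61, Σy² = 25188.76, Σxy = 45987.06
nΣxy − ΣxΣy = 275922.36 − 261469.18 = 14453.18
nΣx² − (Σx)² = 538953.66 − 526930.81 = 12022.85; nΣy² − (Σy)² = 151132.56 − 129744.04 = 21388.52
r = 14453.18 / √(12022.85 × 21388.52) = 14453.18 / 16035.9274 ≈ 0.901

0.901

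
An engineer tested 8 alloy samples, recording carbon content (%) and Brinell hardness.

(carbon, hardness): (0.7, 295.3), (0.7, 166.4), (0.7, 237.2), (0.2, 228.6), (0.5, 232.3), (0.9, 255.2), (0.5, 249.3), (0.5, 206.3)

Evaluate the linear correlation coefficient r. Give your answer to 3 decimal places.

n = 8, Σx = 4.7, Σy = 1870.6, Σx² = 3.07, Σy² = 447213.36, Σxy = 1108.58
nΣxy − ΣxΣy = 8868.64 − 8791.82 = 76.82
nΣx² − (Σx)² = 24.56 − 22.09 = 2.47; nΣy² − (Σy)² = 3577706.88 − 3499144.36 = 78562.52
r = 76.82 / √(2.47 × 78562.52) = 76.82 / 440.5104 ≈ 0.174

0.174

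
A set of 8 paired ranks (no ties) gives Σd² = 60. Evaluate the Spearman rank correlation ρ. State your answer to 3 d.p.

ρ = 1 − 6Σd² / [n(n²−1)] = 1 − 6×60 / (8×63)
  = 1 − 360/504 = 1 − 0.7143 ≈ 0.286

0.286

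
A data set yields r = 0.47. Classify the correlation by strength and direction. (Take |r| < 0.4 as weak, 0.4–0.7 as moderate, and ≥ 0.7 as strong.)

moderate positive

r = 0.47 > 0 so the relationship is positive.
|r| = 0.47, which falls in the moderate range.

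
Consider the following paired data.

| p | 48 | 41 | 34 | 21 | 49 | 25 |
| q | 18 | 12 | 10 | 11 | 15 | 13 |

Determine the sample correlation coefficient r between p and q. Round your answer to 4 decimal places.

0.6799

n = 6, Σp = 218, Σq = 79, Σp² = 8608, Σq² = 1083, Σpq = 2987
nΣpq − ΣpΣq = 17922 − 17222 = 700
nΣp² − (Σp)² = 51648 − 47524 = 4124; nΣq² − (Σq)² = 6498 − 6241 = 257
r = 700 / √(4124 × 257) = 700 / 1029.4989 ≈ 0.6799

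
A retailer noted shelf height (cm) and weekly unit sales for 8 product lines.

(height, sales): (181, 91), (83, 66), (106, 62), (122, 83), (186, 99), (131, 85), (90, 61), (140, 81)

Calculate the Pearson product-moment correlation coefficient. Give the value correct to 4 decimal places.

0.9195

n = 8, Σx = 1039, Σy = 628, Σx² = 145227, Σy² = 50678, Σxy = 85026
nΣxy − ΣxΣy = 680208 − 652492 = 27716
nΣx² − (Σx)² = 1161816 − 1079521 = 82295; nΣy² − (Σy)² = 405424 − 394384 = 11040
r = 27716 / √(82295 × 11040) = 27716 / 30141.9442 ≈ 0.9195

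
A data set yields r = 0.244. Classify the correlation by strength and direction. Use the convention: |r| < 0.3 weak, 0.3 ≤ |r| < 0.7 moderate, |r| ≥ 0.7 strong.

weak positive

r = 0.244 > 0 so the relationship is positive.
|r| = 0.244, which falls in the weak range.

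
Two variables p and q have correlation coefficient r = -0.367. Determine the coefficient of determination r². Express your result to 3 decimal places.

r² = (-0.367)² = 0.135

0.135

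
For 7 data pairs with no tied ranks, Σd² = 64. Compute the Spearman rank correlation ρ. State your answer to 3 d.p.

-0.143

ρ = 1 − 6Σd² / [n(n²−1)] = 1 − 6×64 / (7×48)
  = 1 − 384/336 = 1 − 1.1429 ≈ -0.143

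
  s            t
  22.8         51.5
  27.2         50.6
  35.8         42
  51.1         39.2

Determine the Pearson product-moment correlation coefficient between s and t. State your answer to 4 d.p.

n = 4, Σs = 136.9, Σt = 183.3, Σs² = 5152.53, Σt² = 8513.25, Σst = 6057.24
nΣst − ΣsΣt = 24228.96 − 25093.77 = -864.81
nΣs² − (Σs)² = 20610.12 − 18741.61 = 1868.51; nΣt² − (Σt)² = 34053 − 33598.89 = 454.11
r = -864.81 / √(1868.51 × 454.11) = -864.81 / 921.1455 ≈ -0.9388

-0.9388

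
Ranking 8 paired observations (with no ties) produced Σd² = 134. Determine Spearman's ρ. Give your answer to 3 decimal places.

ρ = 1 − 6Σd² / [n(n²−1)] = 1 − 6×134 / (8×63)
  = 1 − 804/504 = 1 − 1.5952 ≈ -0.595

-0.595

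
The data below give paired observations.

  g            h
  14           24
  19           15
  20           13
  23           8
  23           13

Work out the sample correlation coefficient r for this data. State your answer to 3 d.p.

n = 5, Σg = 99, Σh = 73, Σg² = 2015, Σh² = 1203, Σgh = 1364
nΣgh − ΣgΣh = 6820 − 7227 = -407
nΣg² − (Σg)² = 10075 − 9801 = 274; nΣh² − (Σh)² = 6015 − 5329 = 686
r = -407 / √(274 × 686) = -407 / 433.5482 ≈ -0.939

-0.939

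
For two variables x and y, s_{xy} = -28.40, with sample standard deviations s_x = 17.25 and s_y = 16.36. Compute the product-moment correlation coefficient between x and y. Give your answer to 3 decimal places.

r = Cov(x,y) / (s_x · s_y) = -28.40 / (17.25 × 16.36)
  = -28.40 / 282.2100 ≈ -0.101

-0.101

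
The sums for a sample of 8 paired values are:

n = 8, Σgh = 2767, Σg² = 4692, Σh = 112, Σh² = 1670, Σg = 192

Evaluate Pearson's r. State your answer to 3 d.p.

r = (nΣgh − ΣgΣh) / √[(nΣg² − (Σg)²)(nΣh² − (Σh)²)]
Numerator: 8×2767 − 192×112 = 632
Denominator: √[(37536 − 36864)(13360 − 12544)] = √[672 × 816] = 740.5079
r = 632 / 740.5079 ≈ 0.853

0.853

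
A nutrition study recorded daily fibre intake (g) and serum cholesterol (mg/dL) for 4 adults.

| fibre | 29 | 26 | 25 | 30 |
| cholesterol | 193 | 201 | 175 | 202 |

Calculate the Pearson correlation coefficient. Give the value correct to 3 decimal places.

0.622

n = 4, Σx = 110, Σy = 771, Σx² = 3042, Σy² = 149079, Σxy = 21258
nΣxy − ΣxΣy = 85032 − 84810 = 222
nΣx² − (Σx)² = 12168 − 12100 = 68; nΣy² − (Σy)² = 596316 − 594441 = 1875
r = 222 / √(68 × 1875) = 222 / 357.0714 ≈ 0.622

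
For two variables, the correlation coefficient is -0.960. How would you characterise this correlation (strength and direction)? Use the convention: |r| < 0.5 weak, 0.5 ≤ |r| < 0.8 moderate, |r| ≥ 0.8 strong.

strong negative

r = -0.960 < 0 so the relationship is negative.
|r| = 0.960, which falls in the strong range.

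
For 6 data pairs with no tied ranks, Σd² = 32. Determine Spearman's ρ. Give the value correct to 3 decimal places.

0.086

ρ = 1 − 6Σd² / [n(n²−1)] = 1 − 6×32 / (6×35)
  = 1 − 192/210 = 1 − 0.9143 ≈ 0.086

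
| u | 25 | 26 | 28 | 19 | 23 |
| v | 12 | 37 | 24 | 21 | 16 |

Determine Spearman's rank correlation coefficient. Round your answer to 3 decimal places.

Rank u: 3, 4, 5, 1, 2
Rank v: 1, 5, 4, 3, 2
d = rank(u) − rank(v): 2, -1, 1, -2, 0; Σd² = 10
ρ = 1 − 6Σd² / [n(n²−1)] = 1 − 6×10 / (5×24) = 1 − 60/120 ≈ 0.500

0.500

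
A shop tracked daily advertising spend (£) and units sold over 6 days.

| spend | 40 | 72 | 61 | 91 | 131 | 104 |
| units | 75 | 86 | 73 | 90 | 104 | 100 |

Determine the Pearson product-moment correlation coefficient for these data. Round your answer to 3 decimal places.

n = 6, Σx = 499, Σy = 528, Σx² = 46763, Σy² = 47266, Σxy = 45859
nΣxy − ΣxΣy = 275154 − 263472 = 11682
nΣx² − (Σx)² = 280578 − 249001 = 31577; nΣy² − (Σy)² = 283596 − 278784 = 4812
r = 11682 / √(31577 × 4812) = 11682 / 12326.7402 ≈ 0.948

0.948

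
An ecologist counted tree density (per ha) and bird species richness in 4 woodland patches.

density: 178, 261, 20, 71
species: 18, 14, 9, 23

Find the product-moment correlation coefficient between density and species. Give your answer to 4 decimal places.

n = 4, Σx = 530, Σy = 64, Σx² = 105246, Σy² = 1130, Σxy = 8671
nΣxy − ΣxΣy = 34684 − 33920 = 764
nΣx² − (Σx)² = 420984 − 280900 = 140084; nΣy² − (Σy)² = 4520 − 4096 = 424
r = 764 / √(140084 × 424) = 764 / 7706.8551 ≈ 0.0991

0.0991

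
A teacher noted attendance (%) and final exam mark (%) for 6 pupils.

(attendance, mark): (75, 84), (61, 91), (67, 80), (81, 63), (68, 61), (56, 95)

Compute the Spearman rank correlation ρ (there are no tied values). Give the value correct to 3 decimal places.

-0.714

Rank attendance: 5, 2, 3, 6, 4, 1
Rank mark: 4, 5, 3, 2, 1, 6
d = rank(attendance) − rank(mark): 1, -3, 0, 4, 3, -5; Σd² = 60
ρ = 1 − 6Σd² / [n(n²−1)] = 1 − 6×60 / (6×35) = 1 − 360/210 ≈ -0.714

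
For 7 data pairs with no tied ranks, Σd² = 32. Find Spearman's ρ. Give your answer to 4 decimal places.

0.4286

ρ = 1 − 6Σd² / [n(n²−1)] = 1 − 6×32 / (7×48)
  = 1 − 192/336 = 1 − 0.57143 ≈ 0.4286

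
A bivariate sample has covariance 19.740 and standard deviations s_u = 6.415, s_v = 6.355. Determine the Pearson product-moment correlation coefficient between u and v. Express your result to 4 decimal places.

0.4842

r = Cov(u,v) / (s_u · s_v) = 19.740 / (6.415 × 6.355)
  = 19.740 / 40.7673 ≈ 0.4842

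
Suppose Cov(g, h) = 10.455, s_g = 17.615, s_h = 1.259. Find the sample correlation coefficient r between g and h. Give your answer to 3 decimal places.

r = Cov(g,h) / (s_g · s_h) = 10.455 / (17.615 × 1.259)
  = 10.455 / 22.1773 ≈ 0.471

0.471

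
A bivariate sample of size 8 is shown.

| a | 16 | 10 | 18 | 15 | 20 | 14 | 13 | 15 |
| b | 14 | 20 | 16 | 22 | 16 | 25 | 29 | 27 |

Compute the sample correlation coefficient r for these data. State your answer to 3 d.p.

-0.524

n = 8, Σa = 121, Σb = 169, Σa² = 1895, Σb² = 3787, Σab = 2494
nΣab − ΣaΣb = 19952 − 20449 = -497
nΣa² − (Σa)² = 15160 − 14641 = 519; nΣb² − (Σb)² = 30296 − 28561 = 1735
r = -497 / √(519 × 1735) = -497 / 948.9283 ≈ -0.524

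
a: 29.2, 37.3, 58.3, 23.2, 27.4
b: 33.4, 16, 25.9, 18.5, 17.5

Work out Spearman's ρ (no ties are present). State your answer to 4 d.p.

0.1000

Rank a: 3, 4, 5, 1, 2
Rank b: 5, 1, 4, 3, 2
d = rank(a) − rank(b): -2, 3, 1, -2, 0; Σd² = 18
ρ = 1 − 6Σd² / [n(n²−1)] = 1 − 6×18 / (5×24) = 1 − 108/120 ≈ 0.1000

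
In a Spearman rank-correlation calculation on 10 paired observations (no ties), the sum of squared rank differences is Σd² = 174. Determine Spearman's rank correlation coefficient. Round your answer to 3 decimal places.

-0.055

ρ = 1 − 6Σd² / [n(n²−1)] = 1 − 6×174 / (10×99)
  = 1 − 1044/990 = 1 − 1.0545 ≈ -0.055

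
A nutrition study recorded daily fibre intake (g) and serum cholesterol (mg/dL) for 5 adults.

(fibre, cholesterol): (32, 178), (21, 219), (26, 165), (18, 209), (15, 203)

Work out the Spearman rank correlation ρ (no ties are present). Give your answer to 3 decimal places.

-0.500

Rank fibre: 5, 3, 4, 2, 1
Rank cholesterol: 2, 5, 1, 4, 3
d = rank(fibre) − rank(cholesterol): 3, -2, 3, -2, -2; Σd² = 30
ρ = 1 − 6Σd² / [n(n²−1)] = 1 − 6×30 / (5×24) = 1 − 180/120 ≈ -0.500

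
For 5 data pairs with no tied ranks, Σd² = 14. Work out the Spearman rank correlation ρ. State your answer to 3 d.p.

0.300

ρ = 1 − 6Σd² / [n(n²−1)] = 1 − 6×14 / (5×24)
  = 1 − 84/120 = 1 − 0.7000 ≈ 0.300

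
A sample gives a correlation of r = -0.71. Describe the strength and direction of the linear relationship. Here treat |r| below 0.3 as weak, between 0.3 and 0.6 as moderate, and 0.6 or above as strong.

r = -0.71 < 0 so the relationship is negative.
|r| = 0.71, which falls in the strong range.

strong negative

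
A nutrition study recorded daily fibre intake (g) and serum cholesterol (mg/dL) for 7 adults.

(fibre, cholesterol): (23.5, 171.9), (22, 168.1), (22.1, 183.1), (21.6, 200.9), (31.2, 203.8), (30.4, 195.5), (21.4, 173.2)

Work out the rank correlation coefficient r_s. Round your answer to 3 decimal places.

0.393

Rank fibre: 5, 3, 4, 2, 7, 6, 1
Rank cholesterol: 2, 1, 4, 6, 7, 5, 3
d = rank(fibre) − rank(cholesterol): 3, 2, 0, -4, 0, 1, -2; Σd² = 34
ρ = 1 − 6Σd² / [n(n²−1)] = 1 − 6×34 / (7×48) = 1 − 204/336 ≈ 0.393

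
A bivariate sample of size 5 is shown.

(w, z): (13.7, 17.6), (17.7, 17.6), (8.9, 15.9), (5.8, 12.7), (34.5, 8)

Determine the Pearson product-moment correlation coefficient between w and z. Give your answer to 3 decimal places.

n = 5, Σw = 80.6, Σz = 71.8, Σw² = 1804.08, Σz² = 1097.62, Σwz = 1043.81
nΣwz − ΣwΣz = 5219.05 − 5787.08 = -568.03
nΣw² − (Σw)² = 9020.4 − 6496.36 = 2524.04; nΣz² − (Σz)² = 5488.1 − 5155.24 = 332.86
r = -568.03 / √(2524.04 × 332.86) = -568.03 / 916.5980 ≈ -0.620

-0.620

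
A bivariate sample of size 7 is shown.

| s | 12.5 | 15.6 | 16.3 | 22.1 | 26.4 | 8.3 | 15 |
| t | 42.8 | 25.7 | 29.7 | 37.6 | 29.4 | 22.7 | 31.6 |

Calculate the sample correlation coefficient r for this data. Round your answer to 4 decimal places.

n = 7, Σs = 116.2, Σt = 219.5, Σs² = 2144.56, Σt² = 7166.39, Σst = 3689.56
nΣst − ΣsΣt = 25826.92 − 25505.9 = 321.02
nΣs² − (Σs)² = 15011.92 − 13502.44 = 1509.48; nΣt² − (Σt)² = 50164.73 − 48180.25 = 1984.48
r = 321.02 / √(1509.48 × 1984.48) = 321.02 / 1730.7608 ≈ 0.1855

0.1855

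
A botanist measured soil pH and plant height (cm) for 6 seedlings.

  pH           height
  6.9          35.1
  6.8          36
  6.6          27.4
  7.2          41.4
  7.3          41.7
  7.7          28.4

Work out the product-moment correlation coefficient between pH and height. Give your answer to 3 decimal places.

n = 6, Σx = 42.5, Σy = 210, Σx² = 301.83, Σy² = 7538.18, Σxy = 1489
nΣxy − ΣxΣy = 8934 − 8925 = 9
nΣx² − (Σx)² = 1810.98 − 1806.25 = 4.73; nΣy² − (Σy)² = 45229.08 − 44100 = 1129.08
r = 9 / √(4.73 × 1129.08) = 9 / 73.0791 ≈ 0.123

0.123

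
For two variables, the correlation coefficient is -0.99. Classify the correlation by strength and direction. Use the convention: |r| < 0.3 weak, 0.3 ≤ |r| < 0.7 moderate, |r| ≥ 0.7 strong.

strong negative

r = -0.99 < 0 so the relationship is negative.
|r| = 0.99, which falls in the strong range.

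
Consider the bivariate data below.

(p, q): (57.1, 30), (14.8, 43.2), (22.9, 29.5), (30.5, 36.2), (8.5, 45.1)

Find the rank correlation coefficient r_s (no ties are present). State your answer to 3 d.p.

-0.700

Rank p: 5, 2, 3, 4, 1
Rank q: 2, 4, 1, 3, 5
d = rank(p) − rank(q): 3, -2, 2, 1, -4; Σd² = 34
ρ = 1 − 6Σd² / [n(n²−1)] = 1 − 6×34 / (5×24) = 1 − 204/120 ≈ -0.700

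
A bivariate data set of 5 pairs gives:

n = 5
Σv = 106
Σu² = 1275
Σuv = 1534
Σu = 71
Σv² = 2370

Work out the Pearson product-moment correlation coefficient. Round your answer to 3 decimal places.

0.159

r = (nΣuv − ΣuΣv) / √[(nΣu² − (Σu)²)(nΣv² − (Σv)²)]
Numerator: 5×1534 − 71×106 = 144
Denominator: √[(6375 − 5041)(11850 − 11236)] = √[1334 × 614] = 905.0282
r = 144 / 905.0282 ≈ 0.159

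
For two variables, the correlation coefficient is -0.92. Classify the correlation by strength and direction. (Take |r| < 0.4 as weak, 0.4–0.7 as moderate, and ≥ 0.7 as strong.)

r = -0.92 < 0 so the relationship is negative.
|r| = 0.92, which falls in the strong range.

strong negative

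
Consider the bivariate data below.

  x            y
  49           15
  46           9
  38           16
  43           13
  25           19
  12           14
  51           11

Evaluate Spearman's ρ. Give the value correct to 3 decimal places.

Rank x: 6, 5, 3, 4, 2, 1, 7
Rank y: 5, 1, 6, 3, 7, 4, 2
d = rank(x) − rank(y): 1, 4, -3, 1, -5, -3, 5; Σd² = 86
ρ = 1 − 6Σd² / [n(n²−1)] = 1 − 6×86 / (7×48) = 1 − 516/336 ≈ -0.536

-0.536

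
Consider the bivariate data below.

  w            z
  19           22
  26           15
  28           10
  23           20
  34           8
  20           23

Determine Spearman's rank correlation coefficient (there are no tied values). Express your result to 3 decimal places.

-0.943

Rank w: 1, 4, 5, 3, 6, 2
Rank z: 5, 3, 2, 4, 1, 6
d = rank(w) − rank(z): -4, 1, 3, -1, 5, -4; Σd² = 68
ρ = 1 − 6Σd² / [n(n²−1)] = 1 − 6×68 / (6×35) = 1 − 408/210 ≈ -0.943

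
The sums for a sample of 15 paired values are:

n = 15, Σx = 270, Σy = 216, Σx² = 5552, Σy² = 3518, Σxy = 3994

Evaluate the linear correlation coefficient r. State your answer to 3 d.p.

r = (nΣxy − ΣxΣy) / √[(nΣx² − (Σx)²)(nΣy² − (Σy)²)]
Numerator: 15×3994 − 270×216 = 1590
Denominator: √[(83280 − 72900)(52770 − 46656)] = √[10380 × 6114] = 7966.3869
r = 1590 / 7966.3869 ≈ 0.200

0.200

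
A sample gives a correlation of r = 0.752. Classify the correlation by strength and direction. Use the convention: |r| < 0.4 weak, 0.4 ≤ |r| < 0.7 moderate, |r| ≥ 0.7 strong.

strong positive

r = 0.752 > 0 so the relationship is positive.
|r| = 0.752, which falls in the strong range.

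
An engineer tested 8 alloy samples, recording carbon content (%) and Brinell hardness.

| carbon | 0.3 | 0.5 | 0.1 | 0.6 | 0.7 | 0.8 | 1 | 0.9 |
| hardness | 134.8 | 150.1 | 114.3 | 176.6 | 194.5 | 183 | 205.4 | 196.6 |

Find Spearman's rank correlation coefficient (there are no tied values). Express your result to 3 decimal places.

Rank carbon: 2, 3, 1, 4, 5, 6, 8, 7
Rank hardness: 2, 3, 1, 4, 6, 5, 8, 7
d = rank(carbon) − rank(hardness): 0, 0, 0, 0, -1, 1, 0, 0; Σd² = 2
ρ = 1 − 6Σd² / [n(n²−1)] = 1 − 6×2 / (8×63) = 1 − 12/504 ≈ 0.976

0.976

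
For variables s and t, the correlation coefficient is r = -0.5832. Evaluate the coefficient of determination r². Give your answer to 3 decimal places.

r² = (-0.5832)² = 0.340

0.340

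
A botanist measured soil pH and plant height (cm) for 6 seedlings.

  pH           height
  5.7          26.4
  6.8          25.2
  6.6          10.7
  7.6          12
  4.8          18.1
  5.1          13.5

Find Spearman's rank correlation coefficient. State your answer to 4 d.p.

-0.2571

Rank pH: 3, 5, 4, 6, 1, 2
Rank height: 6, 5, 1, 2, 4, 3
d = rank(pH) − rank(height): -3, 0, 3, 4, -3, -1; Σd² = 44
ρ = 1 − 6Σd² / [n(n²−1)] = 1 − 6×44 / (6×35) = 1 − 264/210 ≈ -0.2571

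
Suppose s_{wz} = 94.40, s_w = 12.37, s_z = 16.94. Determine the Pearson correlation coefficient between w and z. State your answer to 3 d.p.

0.450

r = Cov(w,z) / (s_w · s_z) = 94.40 / (12.37 × 16.94)
  = 94.40 / 209.5478 ≈ 0.450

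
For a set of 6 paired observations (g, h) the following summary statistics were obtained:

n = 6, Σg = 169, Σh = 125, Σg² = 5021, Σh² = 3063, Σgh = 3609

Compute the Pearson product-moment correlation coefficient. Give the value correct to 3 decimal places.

0.255

r = (nΣgh − ΣgΣh) / √[(nΣg² − (Σg)²)(nΣh² − (Σh)²)]
Numerator: 6×3609 − 169×125 = 529
Denominator: √[(30126 − 28561)(18378 − 15625)] = √[1565 × 2753] = 2075.6794
r = 529 / 2075.6794 ≈ 0.255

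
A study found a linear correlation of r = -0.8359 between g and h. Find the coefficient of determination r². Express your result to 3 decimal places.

r² = (-0.8359)² = 0.699

0.699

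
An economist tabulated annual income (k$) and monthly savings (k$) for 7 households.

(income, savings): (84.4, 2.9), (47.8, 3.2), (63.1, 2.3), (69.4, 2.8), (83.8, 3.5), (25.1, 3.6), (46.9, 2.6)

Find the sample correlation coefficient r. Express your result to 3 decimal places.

-0.207

n = 7, Σx = 420.5, Σy = 20.9, Σx² = 28058.23, Σy² = 63.75, Σxy = 1242.77
nΣxy − ΣxΣy = 8699.39 − 8788.45 = -89.06
nΣx² − (Σx)² = 196407.61 − 176820.25 = 19587.36; nΣy² − (Σy)² = 446.25 − 436.81 = 9.44
r = -89.06 / √(19587.36 × 9.44) = -89.06 / 430.0054 ≈ -0.207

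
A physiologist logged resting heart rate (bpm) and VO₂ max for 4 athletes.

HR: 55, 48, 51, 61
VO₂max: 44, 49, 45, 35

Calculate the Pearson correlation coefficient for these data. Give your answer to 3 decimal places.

n = 4, Σx = 215, Σy = 173, Σx² = 11651, Σy² = 7587, Σxy = 9202
nΣxy − ΣxΣy = 36808 − 37195 = -387
nΣx² − (Σx)² = 46604 − 46225 = 379; nΣy² − (Σy)² = 30348 − 29929 = 419
r = -387 / √(379 × 419) = -387 / 398.4984 ≈ -0.971

-0.971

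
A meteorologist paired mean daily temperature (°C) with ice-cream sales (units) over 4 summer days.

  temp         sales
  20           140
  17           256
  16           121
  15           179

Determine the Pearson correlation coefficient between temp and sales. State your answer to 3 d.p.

n = 4, Σx = 68, Σy = 696, Σx² = 1170, Σy² = 131818, Σxy = 11773
nΣxy − ΣxΣy = 47092 − 47328 = -236
nΣx² − (Σx)² = 4680 − 4624 = 56; nΣy² − (Σy)² = 527272 − 484416 = 42856
r = -236 / √(56 × 42856) = -236 / 1549.1727 ≈ -0.152

-0.152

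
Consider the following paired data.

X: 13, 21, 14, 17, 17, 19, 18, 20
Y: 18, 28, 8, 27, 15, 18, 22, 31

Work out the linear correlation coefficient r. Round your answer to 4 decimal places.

0.7032

n = 8, ΣX = 139, ΣY = 167, ΣX² = 2469, ΣY² = 3895, ΣXY = 3006
nΣXY − ΣXΣY = 24048 − 23213 = 835
nΣX² − (ΣX)² = 19752 − 19321 = 431; nΣY² − (ΣY)² = 31160 − 27889 = 3271
r = 835 / √(431 × 3271) = 835 / 1187.3504 ≈ 0.7032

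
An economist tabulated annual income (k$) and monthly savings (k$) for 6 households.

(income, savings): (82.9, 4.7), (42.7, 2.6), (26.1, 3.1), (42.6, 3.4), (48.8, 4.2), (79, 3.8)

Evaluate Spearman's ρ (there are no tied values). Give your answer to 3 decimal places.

Rank income: 6, 3, 1, 2, 4, 5
Rank savings: 6, 1, 2, 3, 5, 4
d = rank(income) − rank(savings): 0, 2, -1, -1, -1, 1; Σd² = 8
ρ = 1 − 6Σd² / [n(n²−1)] = 1 − 6×8 / (6×35) = 1 − 48/210 ≈ 0.771

0.771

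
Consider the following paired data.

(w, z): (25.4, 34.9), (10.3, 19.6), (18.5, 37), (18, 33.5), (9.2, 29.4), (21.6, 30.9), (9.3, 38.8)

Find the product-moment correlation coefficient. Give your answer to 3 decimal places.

n = 7, Σw = 112.3, Σz = 224.1, Σw² = 2055.19, Σz² = 7418.03, Σwz = 3674.6
nΣwz − ΣwΣz = 25722.2 − 25166.43 = 555.77
nΣw² − (Σw)² = 14386.33 − 12611.29 = 1775.04; nΣz² − (Σz)² = 51926.21 − 50220.81 = 1705.4
r = 555.77 / √(1775.04 × 1705.4) = 555.77 / 1739.8716 ≈ 0.319

0.319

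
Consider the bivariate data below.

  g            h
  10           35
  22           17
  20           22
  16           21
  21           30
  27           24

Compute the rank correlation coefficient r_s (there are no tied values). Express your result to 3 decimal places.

Rank g: 1, 5, 3, 2, 4, 6
Rank h: 6, 1, 3, 2, 5, 4
d = rank(g) − rank(h): -5, 4, 0, 0, -1, 2; Σd² = 46
ρ = 1 − 6Σd² / [n(n²−1)] = 1 − 6×46 / (6×35) = 1 − 276/210 ≈ -0.314

-0.314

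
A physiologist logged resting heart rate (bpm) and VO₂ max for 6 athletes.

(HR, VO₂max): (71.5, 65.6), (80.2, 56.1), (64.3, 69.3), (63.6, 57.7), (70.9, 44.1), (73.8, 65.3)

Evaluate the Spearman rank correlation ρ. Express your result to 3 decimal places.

Rank HR: 4, 6, 2, 1, 3, 5
Rank VO₂max: 5, 2, 6, 3, 1, 4
d = rank(HR) − rank(VO₂max): -1, 4, -4, -2, 2, 1; Σd² = 42
ρ = 1 − 6Σd² / [n(n²−1)] = 1 − 6×42 / (6×35) = 1 − 252/210 ≈ -0.200

-0.200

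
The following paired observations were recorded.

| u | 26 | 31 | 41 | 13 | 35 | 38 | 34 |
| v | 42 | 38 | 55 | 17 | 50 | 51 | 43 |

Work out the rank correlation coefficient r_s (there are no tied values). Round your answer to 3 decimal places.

0.964

Rank u: 2, 3, 7, 1, 5, 6, 4
Rank v: 3, 2, 7, 1, 5, 6, 4
d = rank(u) − rank(v): -1, 1, 0, 0, 0, 0, 0; Σd² = 2
ρ = 1 − 6Σd² / [n(n²−1)] = 1 − 6×2 / (7×48) = 1 − 12/336 ≈ 0.964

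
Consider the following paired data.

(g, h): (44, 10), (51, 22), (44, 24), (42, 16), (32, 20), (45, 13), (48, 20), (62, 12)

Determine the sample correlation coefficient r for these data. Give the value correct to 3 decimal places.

-0.273

n = 8, Σg = 368, Σh = 137, Σg² = 17434, Σh² = 2529, Σgh = 6219
nΣgh − ΣgΣh = 49752 − 50416 = -664
nΣg² − (Σg)² = 139472 − 135424 = 4048; nΣh² − (Σh)² = 20232 − 18769 = 1463
r = -664 / √(4048 × 1463) = -664 / 2433.5620 ≈ -0.273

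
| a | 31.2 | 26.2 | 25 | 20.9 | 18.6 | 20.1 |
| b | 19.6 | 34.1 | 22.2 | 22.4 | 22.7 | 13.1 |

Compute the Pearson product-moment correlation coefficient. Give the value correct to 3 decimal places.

0.249

n = 6, Σa = 142, Σb = 134.1, Σa² = 3471.66, Σb² = 3228.47, Σab = 3213.63
nΣab − ΣaΣb = 19281.78 − 19042.2 = 239.58
nΣa² − (Σa)² = 20829.96 − 20164 = 665.96; nΣb² − (Σb)² = 19370.82 − 17982.81 = 1388.01
r = 239.58 / √(665.96 × 1388.01) = 239.58 / 961.4360 ≈ 0.249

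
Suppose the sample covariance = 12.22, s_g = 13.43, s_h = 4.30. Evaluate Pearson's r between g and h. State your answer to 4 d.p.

r = Cov(g,h) / (s_g · s_h) = 12.22 / (13.43 × 4.30)
  = 12.22 / 57.7490 ≈ 0.2116

0.2116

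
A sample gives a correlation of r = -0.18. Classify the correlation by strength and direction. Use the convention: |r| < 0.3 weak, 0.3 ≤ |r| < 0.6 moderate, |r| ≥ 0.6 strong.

r = -0.18 < 0 so the relationship is negative.
|r| = 0.18, which falls in the weak range.

weak negative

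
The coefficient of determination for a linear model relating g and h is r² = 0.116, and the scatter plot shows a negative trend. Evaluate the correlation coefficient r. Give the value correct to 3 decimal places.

-0.341

|r| = √0.116 = 0.341
The association is negative, so r = −0.341.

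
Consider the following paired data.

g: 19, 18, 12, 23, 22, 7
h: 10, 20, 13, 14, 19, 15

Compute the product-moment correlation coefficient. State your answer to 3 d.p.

n = 6, Σg = 101, Σh = 91, Σg² = 1891, Σh² = 1451, Σgh = 1551
nΣgh − ΣgΣh = 9306 − 9191 = 115
nΣg² − (Σg)² = 11346 − 10201 = 1145; nΣh² − (Σh)² = 8706 − 8281 = 425
r = 115 / √(1145 × 425) = 115 / 697.5851 ≈ 0.165

0.165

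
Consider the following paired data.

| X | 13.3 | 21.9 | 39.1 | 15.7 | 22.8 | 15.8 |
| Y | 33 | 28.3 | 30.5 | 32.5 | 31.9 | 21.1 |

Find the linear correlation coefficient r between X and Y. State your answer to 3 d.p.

n = 6, ΣX = 128.6, ΣY = 177.3, ΣX² = 3201.28, ΣY² = 5339.21, ΣXY = 3822.17
nΣXY − ΣXΣY = 22933.02 − 22800.78 = 132.24
nΣX² − (ΣX)² = 19207.68 − 16537.96 = 2669.72; nΣY² − (ΣY)² = 32035.26 − 31435.29 = 599.97
r = 132.24 / √(2669.72 × 599.97) = 132.24 / 1265.6034 ≈ 0.104

0.104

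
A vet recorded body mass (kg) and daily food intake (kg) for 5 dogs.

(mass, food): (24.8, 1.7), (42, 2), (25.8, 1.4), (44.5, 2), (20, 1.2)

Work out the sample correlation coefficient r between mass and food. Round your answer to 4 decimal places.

n = 5, Σx = 157.1, Σy = 8.3, Σx² = 5424.93, Σy² = 14.29, Σxy = 275.28
nΣxy − ΣxΣy = 1376.4 − 1303.93 = 72.47
nΣx² − (Σx)² = 27124.65 − 24680.41 = 2444.24; nΣy² − (Σy)² = 71.45 − 68.89 = 2.56
r = 72.47 / √(2444.24 × 2.56) = 72.47 / 79.1028 ≈ 0.9161

0.9161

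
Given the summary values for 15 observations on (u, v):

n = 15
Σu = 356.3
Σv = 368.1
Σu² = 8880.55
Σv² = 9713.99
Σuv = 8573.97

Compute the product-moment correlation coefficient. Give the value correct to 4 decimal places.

r = (nΣuv − ΣuΣv) / √[(nΣu² − (Σu)²)(nΣv² − (Σv)²)]
Numerator: 15×8573.97 − 356.3×368.1 = -2544.48
Denominator: √[(133208.25 − 126949.69)(145709.85 − 135497.61)] = √[6258.56 × 10212.24] = 7994.6180
r = -2544.48 / 7994.6180 ≈ -0.3183

-0.3183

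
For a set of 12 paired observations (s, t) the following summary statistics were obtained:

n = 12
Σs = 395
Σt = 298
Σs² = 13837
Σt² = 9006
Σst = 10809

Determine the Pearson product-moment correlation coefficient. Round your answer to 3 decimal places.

r = (nΣst − ΣsΣt) / √[(nΣs² − (Σs)²)(nΣt² − (Σt)²)]
Numerator: 12×10809 − 395×298 = 11998
Denominator: √[(166044 − 156025)(108072 − 88804)] = √[10019 × 19268] = 13894.1028
r = 11998 / 13894.1028 ≈ 0.864

0.864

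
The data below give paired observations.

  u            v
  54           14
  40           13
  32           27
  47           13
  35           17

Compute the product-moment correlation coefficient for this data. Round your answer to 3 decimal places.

-0.698

n = 5, Σu = 208, Σv = 84, Σu² = 8974, Σv² = 1552, Σuv = 3346
nΣuv − ΣuΣv = 16730 − 17472 = -742
nΣu² − (Σu)² = 44870 − 43264 = 1606; nΣv² − (Σv)² = 7760 − 7056 = 704
r = -742 / √(1606 × 704) = -742 / 1063.3080 ≈ -0.698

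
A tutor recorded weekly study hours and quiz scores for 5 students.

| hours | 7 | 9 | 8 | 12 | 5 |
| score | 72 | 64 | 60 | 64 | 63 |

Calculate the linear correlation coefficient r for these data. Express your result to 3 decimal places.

n = 5, Σx = 41, Σy = 323, Σx² = 363, Σy² = 20945, Σxy = 2643
nΣxy − ΣxΣy = 13215 − 13243 = -28
nΣx² − (Σx)² = 1815 − 1681 = 134; nΣy² − (Σy)² = 104725 − 104329 = 396
r = -28 / √(134 × 396) = -28 / 230.3562 ≈ -0.122

-0.122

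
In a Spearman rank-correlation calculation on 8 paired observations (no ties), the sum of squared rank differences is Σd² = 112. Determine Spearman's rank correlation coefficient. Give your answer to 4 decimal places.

ρ = 1 − 6Σd² / [n(n²−1)] = 1 − 6×112 / (8×63)
  = 1 − 672/504 = 1 − 1.33333 ≈ -0.3333

-0.3333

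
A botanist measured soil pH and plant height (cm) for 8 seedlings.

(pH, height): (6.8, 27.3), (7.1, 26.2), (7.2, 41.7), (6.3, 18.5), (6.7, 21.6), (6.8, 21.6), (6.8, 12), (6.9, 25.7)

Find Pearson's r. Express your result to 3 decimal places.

0.664

n = 8, Σx = 54.6, Σy = 194.6, Σx² = 373.16, Σy² = 5250.48, Σxy = 1338.98
nΣxy − ΣxΣy = 10711.84 − 10625.16 = 86.68
nΣx² − (Σx)² = 2985.28 − 2981.16 = 4.12; nΣy² − (Σy)² = 42003.84 − 37869.16 = 4134.68
r = 86.68 / √(4.12 × 4134.68) = 86.68 / 130.5177 ≈ 0.664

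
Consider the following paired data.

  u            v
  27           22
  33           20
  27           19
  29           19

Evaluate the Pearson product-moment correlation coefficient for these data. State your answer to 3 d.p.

-0.167

n = 4, Σu = 116, Σv = 80, Σu² = 3388, Σv² = 1606, Σuv = 2318
nΣuv − ΣuΣv = 9272 − 9280 = -8
nΣu² − (Σu)² = 13552 − 13456 = 96; nΣv² − (Σv)² = 6424 − 6400 = 24
r = -8 / √(96 × 24) = -8 / 48.0000 ≈ -0.167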